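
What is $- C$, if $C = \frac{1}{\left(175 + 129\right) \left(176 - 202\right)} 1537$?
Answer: $\frac{1537}{7904} \approx 0.19446$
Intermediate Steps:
$C = - \frac{1537}{7904}$ ($C = \frac{1}{304 \left(-26\right)} 1537 = \frac{1}{-7904} \cdot 1537 = \left(- \frac{1}{7904}\right) 1537 = - \frac{1537}{7904} \approx -0.19446$)
$- C = \left(-1\right) \left(- \frac{1537}{7904}\right) = \frac{1537}{7904}$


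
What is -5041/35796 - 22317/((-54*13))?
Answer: 44184475/1396044 ≈ 31.650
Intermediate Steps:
-5041/35796 - 22317/((-54*13)) = -5041*1/35796 - 22317/(-702) = -5041/35796 - 22317*(-1/702) = -5041/35796 + 7439/234 = 44184475/1396044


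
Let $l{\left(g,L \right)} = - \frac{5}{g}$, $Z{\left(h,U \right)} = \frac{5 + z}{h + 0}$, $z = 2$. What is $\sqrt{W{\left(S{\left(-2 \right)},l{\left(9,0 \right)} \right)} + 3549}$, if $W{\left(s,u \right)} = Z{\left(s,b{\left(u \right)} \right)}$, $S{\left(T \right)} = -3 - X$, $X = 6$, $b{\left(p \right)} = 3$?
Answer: $\frac{\sqrt{31934}}{3} \approx 59.567$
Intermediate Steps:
$Z{\left(h,U \right)} = \frac{7}{h}$ ($Z{\left(h,U \right)} = \frac{5 + 2}{h + 0} = \frac{7}{h}$)
$S{\left(T \right)} = -9$ ($S{\left(T \right)} = -3 - 6 = -9$)
$W{\left(s,u \right)} = \frac{7}{s}$
$\sqrt{W{\left(S{\left(-2 \right)},l{\left(9,0 \right)} \right)} + 3549} = \sqrt{\frac{7}{-9} + 3549} = \sqrt{7 \left(- \frac{1}{9}\right) + 3549} = \sqrt{- \frac{7}{9} + 3549} = \sqrt{\frac{31934}{9}} = \frac{\sqrt{31934}}{3}$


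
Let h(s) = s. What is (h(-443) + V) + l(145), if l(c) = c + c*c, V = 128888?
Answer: 149615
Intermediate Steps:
l(c) = c + c²
(h(-443) + V) + l(145) = (-443 + 128888) + 145*(1 + 145) = 128445 + 145*146 = 128445 + 21170 = 149615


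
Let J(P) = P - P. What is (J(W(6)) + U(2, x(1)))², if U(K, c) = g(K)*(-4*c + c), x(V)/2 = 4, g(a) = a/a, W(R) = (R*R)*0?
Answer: 576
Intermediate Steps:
W(R) = 0 (W(R) = R²*0 = 0)
g(a) = 1
x(V) = 8 (x(V) = 2*4 = 8)
J(P) = 0
U(K, c) = -3*c (U(K, c) = 1*(-4*c + c) = 1*(-3*c) = -3*c)
(J(W(6)) + U(2, x(1)))² = (0 - 3*8)² = (0 - 24)² = (-24)² = 576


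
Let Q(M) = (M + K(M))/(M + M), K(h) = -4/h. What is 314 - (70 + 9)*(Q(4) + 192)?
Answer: -119069/8 ≈ -14884.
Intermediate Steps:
Q(M) = (M - 4/M)/(2*M) (Q(M) = (M - 4/M)/(M + M) = (M - 4/M)/((2*M)) = (M - 4/M)*(1/(2*M)) = (M - 4/M)/(2*M))
314 - (70 + 9)*(Q(4) + 192) = 314 - (70 + 9)*((1/2 - 2/4**2) + 192) = 314 - 79*((1/2 - 2*1/16) + 192) = 314 - 79*((1/2 - 1/8) + 192) = 314 - 79*(3/8 + 192) = 314 - 79*1539/8 = 314 - 1*121581/8 = 314 - 121581/8 = -119069/8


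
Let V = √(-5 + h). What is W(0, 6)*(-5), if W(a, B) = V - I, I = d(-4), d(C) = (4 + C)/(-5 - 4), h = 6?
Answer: -5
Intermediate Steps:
V = 1 (V = √(-5 + 6) = √1 = 1)
d(C) = -4/9 - C/9 (d(C) = (4 + C)/(-9) = (4 + C)*(-⅑) = -4/9 - C/9)
I = 0 (I = -4/9 - ⅑*(-4) = -4/9 + 4/9 = 0)
W(a, B) = 1 (W(a, B) = 1 - 1*0 = 1 + 0 = 1)
W(0, 6)*(-5) = 1*(-5) = -5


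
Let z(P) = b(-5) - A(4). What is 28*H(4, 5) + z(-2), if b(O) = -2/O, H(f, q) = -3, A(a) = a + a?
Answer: -458/5 ≈ -91.600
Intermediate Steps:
A(a) = 2*a
z(P) = -38/5 (z(P) = -2/(-5) - 2*4 = -2*(-⅕) - 1*8 = ⅖ - 8 = -38/5)
28*H(4, 5) + z(-2) = 28*(-3) - 38/5 = -84 - 38/5 = -458/5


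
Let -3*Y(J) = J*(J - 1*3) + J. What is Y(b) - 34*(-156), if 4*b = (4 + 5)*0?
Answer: 5304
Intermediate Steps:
b = 0 (b = ((4 + 5)*0)/4 = (9*0)/4 = (¼)*0 = 0)
Y(J) = -J/3 - J*(-3 + J)/3 (Y(J) = -(J*(J - 1*3) + J)/3 = -(J*(J - 3) + J)/3 = -(J*(-3 + J) + J)/3 = -(J + J*(-3 + J))/3 = -J/3 - J*(-3 + J)/3)
Y(b) - 34*(-156) = (⅓)*0*(2 - 1*0) - 34*(-156) = (⅓)*0*(2 + 0) + 5304 = (⅓)*0*2 + 5304 = 0 + 5304 = 5304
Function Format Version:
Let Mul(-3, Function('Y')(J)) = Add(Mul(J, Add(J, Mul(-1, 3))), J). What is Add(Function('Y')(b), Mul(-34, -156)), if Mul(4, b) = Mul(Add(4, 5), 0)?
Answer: 5304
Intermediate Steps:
b = 0 (b = Mul(Rational(1, 4), Mul(Add(4, 5), 0)) = Mul(Rational(1, 4), Mul(9, 0)) = Mul(Rational(1, 4), 0) = 0)
Function('Y')(J) = Add(Mul(Rational(-1, 3), J), Mul(Rational(-1, 3), J, Add(-3, J))) (Function('Y')(J) = Mul(Rational(-1, 3), Add(Mul(J, Add(J, Mul(-1, 3))), J)) = Mul(Rational(-1, 3), Add(Mul(J, Add(J, -3)), J)) = Mul(Rational(-1, 3), Add(Mul(J, Add(-3, J)), J)) = Mul(Rational(-1, 3), Add(J, Mul(J, Add(-3, J)))) = Add(Mul(Rational(-1, 3), J), Mul(Rational(-1, 3), J, Add(-3, J))))
Add(Function('Y')(b), Mul(-34, -156)) = Add(Mul(Rational(1, 3), 0, Add(2, Mul(-1, 0))), Mul(-34, -156)) = Add(Mul(Rational(1, 3), 0, Add(2, 0)), 5304) = Add(Mul(Rational(1, 3), 0, 2), 5304) = Add(0, 5304) = 5304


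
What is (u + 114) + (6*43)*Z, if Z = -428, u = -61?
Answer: -110371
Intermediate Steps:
(u + 114) + (6*43)*Z = (-61 + 114) + (6*43)*(-428) = 53 + 258*(-428) = 53 - 110424 = -110371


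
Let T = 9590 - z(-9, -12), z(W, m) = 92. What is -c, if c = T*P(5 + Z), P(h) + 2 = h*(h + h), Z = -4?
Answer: 0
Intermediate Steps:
P(h) = -2 + 2*h**2 (P(h) = -2 + h*(h + h) = -2 + h*(2*h) = -2 + 2*h**2)
T = 9498 (T = 9590 - 1*92 = 9590 - 92 = 9498)
c = 0 (c = 9498*(-2 + 2*(5 - 4)**2) = 9498*(-2 + 2*1**2) = 9498*(-2 + 2*1) = 9498*(-2 + 2) = 9498*0 = 0)
-c = -1*0 = 0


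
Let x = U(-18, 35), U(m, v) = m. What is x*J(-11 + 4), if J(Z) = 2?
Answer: -36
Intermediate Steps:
x = -18
x*J(-11 + 4) = -18*2 = -36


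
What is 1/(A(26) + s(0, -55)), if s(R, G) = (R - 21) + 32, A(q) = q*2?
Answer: 1/63 ≈ 0.015873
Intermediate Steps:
A(q) = 2*q
s(R, G) = 11 + R (s(R, G) = (-21 + R) + 32 = 11 + R)
1/(A(26) + s(0, -55)) = 1/(2*26 + (11 + 0)) = 1/(52 + 11) = 1/63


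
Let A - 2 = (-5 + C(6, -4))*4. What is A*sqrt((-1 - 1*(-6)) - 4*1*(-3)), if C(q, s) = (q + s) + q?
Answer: 14*sqrt(17) ≈ 57.724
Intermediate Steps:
C(q, s) = s + 2*q
A = 14 (A = 2 + (-5 + (-4 + 2*6))*4 = 2 + (-5 + (-4 + 12))*4 = 2 + (-5 + 8)*4 = 2 + 3*4 = 2 + 12 = 14)
A*sqrt((-1 - 1*(-6)) - 4*1*(-3)) = 14*sqrt((-1 - 1*(-6)) - 4*1*(-3)) = 14*sqrt((-1 + 6) - 4*(-3)) = 14*sqrt(5 + 12) = 14*sqrt(17)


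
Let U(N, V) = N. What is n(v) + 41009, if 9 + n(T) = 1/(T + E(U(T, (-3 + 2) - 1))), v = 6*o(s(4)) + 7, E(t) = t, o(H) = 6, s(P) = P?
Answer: 3526001/86 ≈ 41000.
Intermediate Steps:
v = 43 (v = 6*6 + 7 = 36 + 7 = 43)
n(T) = -9 + 1/(2*T) (n(T) = -9 + 1/(T + T) = -9 + 1/(2*T))
n(v) + 41009 = (-9 + (1/2)/43) + 41009 = (-9 + (1/2)*(1/43)) + 41009 = (-9 + 1/86) + 41009 = -773/86 + 41009 = 3526001/86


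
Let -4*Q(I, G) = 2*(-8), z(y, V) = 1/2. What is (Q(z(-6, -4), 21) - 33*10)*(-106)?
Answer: 34556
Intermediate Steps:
z(y, V) = 1/2
Q(I, G) = 4 (Q(I, G) = -(-8)/2 = -1/4*(-16) = 4)
(Q(z(-6, -4), 21) - 33*10)*(-106) = (4 - 33*10)*(-106) = (4 - 330)*(-106) = -326*(-106) = 34556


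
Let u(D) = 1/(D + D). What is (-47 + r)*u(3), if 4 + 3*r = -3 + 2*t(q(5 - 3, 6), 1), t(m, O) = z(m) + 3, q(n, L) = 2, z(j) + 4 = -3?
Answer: -26/3 ≈ -8.6667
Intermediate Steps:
u(D) = 1/(2*D)
z(j) = -7 (z(j) = -4 - 3 = -7)
t(m, O) = -4 (t(m, O) = -7 + 3 = -4)
r = -5 (r = -4/3 + (-3 + 2*(-4))/3 = -4/3 + (-3 - 8)/3 = -4/3 + (⅓)*(-11) = -4/3 - 11/3 = -5)
(-47 + r)*u(3) = (-47 - 5)*((½)/3) = -26/3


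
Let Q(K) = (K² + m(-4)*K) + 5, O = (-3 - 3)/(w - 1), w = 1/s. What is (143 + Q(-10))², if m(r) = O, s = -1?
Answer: 47524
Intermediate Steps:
w = -1 (w = 1/(-1) = -1)
O = 3 (O = (-3 - 3)/(-1 - 1) = -6/(-2) = -6*(-½) = 3)
m(r) = 3
Q(K) = 5 + K² + 3*K (Q(K) = (K² + 3*K) + 5 = 5 + K² + 3*K)
(143 + Q(-10))² = (143 + (5 + (-10)² + 3*(-10)))² = (143 + (5 + 100 - 30))² = (143 + 75)² = 218² = 47524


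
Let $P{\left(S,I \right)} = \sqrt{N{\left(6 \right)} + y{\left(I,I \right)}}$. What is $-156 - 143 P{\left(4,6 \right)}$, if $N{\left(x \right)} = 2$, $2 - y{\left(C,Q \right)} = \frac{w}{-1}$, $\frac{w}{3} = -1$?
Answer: $-299$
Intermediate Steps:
$w = -3$ ($w = 3 \left(-1\right) = -3$)
$y{\left(C,Q \right)} = -1$ ($y{\left(C,Q \right)} = 2 - - \frac{3}{-1} = 2 - \left(-3\right) \left(-1\right) = 2 - 3 = -1$)
$P{\left(S,I \right)} = 1$ ($P{\left(S,I \right)} = \sqrt{2 - 1} = \sqrt{1} = 1$)
$-156 - 143 P{\left(4,6 \right)} = -156 - 143 = -299$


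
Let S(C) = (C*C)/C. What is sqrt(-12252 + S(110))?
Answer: I*sqrt(12142) ≈ 110.19*I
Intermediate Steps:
S(C) = C (S(C) = C**2/C = C)
sqrt(-12252 + S(110)) = sqrt(-12252 + 110) = sqrt(-12142) = I*sqrt(12142)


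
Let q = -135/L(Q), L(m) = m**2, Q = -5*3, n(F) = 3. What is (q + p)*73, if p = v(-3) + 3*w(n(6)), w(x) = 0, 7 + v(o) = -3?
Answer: -3869/5 ≈ -773.80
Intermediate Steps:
v(o) = -10 (v(o) = -7 - 3 = -10)
Q = -15
q = -3/5 (q = -135/((-15)**2) = -135/225 = -135*1/225 = -3/5 ≈ -0.60000)
p = -10 (p = -10 + 3*0 = -10 + 0 = -10)
(q + p)*73 = (-3/5 - 10)*73 = -53/5*73 = -3869/5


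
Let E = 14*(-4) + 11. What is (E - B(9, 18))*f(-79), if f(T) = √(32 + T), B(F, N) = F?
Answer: -54*I*√47 ≈ -370.21*I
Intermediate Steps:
E = -45 (E = -56 + 11 = -45)
(E - B(9, 18))*f(-79) = (-45 - 1*9)*√(32 - 79) = (-45 - 9)*√(-47) = -54*I*√47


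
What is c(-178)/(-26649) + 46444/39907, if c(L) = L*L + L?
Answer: -934466/50641983 ≈ -0.018452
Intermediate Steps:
c(L) = L + L² (c(L) = L² + L = L + L²)
c(-178)/(-26649) + 46444/39907 = -178*(1 - 178)/(-26649) + 46444/39907 = -178*(-177)*(-1/26649) + 46444*(1/39907) = 31506*(-1/26649) + 46444/39907 = -10502/8883 + 46444/39907 = -934466/50641983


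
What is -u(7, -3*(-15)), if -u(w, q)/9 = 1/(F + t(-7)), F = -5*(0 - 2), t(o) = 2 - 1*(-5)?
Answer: 9/17 ≈ 0.52941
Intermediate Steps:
t(o) = 7 (t(o) = 2 + 5 = 7)
F = 10 (F = -5*(-2) = 10)
u(w, q) = -9/17 (u(w, q) = -9/(10 + 7) = -9/17)
-u(7, -3*(-15)) = -1*(-9/17) = 9/17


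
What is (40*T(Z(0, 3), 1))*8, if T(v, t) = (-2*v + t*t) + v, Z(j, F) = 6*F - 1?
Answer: -5120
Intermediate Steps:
Z(j, F) = -1 + 6*F
T(v, t) = t² - v (T(v, t) = (-2*v + t²) + v = (t² - 2*v) + v = t² - v)
(40*T(Z(0, 3), 1))*8 = (40*(1² - (-1 + 6*3)))*8 = (40*(1 - (-1 + 18)))*8 = (40*(1 - 1*17))*8 = (40*(1 - 17))*8 = (40*(-16))*8 = -640*8 = -5120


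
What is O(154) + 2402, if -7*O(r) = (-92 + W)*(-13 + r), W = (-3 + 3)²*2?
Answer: 29786/7 ≈ 4255.1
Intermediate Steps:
W = 0 (W = 0²*2 = 0*2 = 0)
O(r) = -1196/7 + 92*r/7 (O(r) = -(-92 + 0)*(-13 + r)/7 = -(-92)*(-13 + r)/7 = -(1196 - 92*r)/7 = -1196/7 + 92*r/7)
O(154) + 2402 = (-1196/7 + (92/7)*154) + 2402 = (-1196/7 + 2024) + 2402 = 12972/7 + 2402 = 29786/7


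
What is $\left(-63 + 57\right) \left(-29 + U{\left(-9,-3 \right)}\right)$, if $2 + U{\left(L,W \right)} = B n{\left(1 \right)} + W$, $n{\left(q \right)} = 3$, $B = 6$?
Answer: $96$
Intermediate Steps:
$U{\left(L,W \right)} = 16 + W$ ($U{\left(L,W \right)} = -2 + \left(6 \cdot 3 + W\right) = -2 + \left(18 + W\right) = 16 + W$)
$\left(-63 + 57\right) \left(-29 + U{\left(-9,-3 \right)}\right) = \left(-63 + 57\right) \left(-29 + \left(16 - 3\right)\right) = - 6 \left(-29 + 13\right) = \left(-6\right) \left(-16\right) = 96$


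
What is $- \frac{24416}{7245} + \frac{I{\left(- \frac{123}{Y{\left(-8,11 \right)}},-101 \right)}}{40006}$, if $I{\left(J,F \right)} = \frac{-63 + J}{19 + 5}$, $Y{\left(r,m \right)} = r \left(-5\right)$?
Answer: $- \frac{8930801759}{2649997440} \approx -3.3701$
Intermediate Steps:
$Y{\left(r,m \right)} = - 5 r$
$I{\left(J,F \right)} = - \frac{21}{8} + \frac{J}{24}$ ($I{\left(J,F \right)} = \frac{-63 + J}{24} = \left(-63 + J\right) \frac{1}{24} = - \frac{21}{8} + \frac{J}{24}$)
$- \frac{24416}{7245} + \frac{I{\left(- \frac{123}{Y{\left(-8,11 \right)}},-101 \right)}}{40006} = - \frac{24416}{7245} + \frac{- \frac{21}{8} + \frac{\left(-123\right) \frac{1}{\left(-5\right) \left(-8\right)}}{24}}{40006} = \left(-24416\right) \frac{1}{7245} + \left(- \frac{21}{8} + \frac{\left(-123\right) \frac{1}{40}}{24}\right) \frac{1}{40006} = - \frac{3488}{1035} + \left(- \frac{21}{8} + \frac{\left(-123\right) \frac{1}{40}}{24}\right) \frac{1}{40006} = - \frac{3488}{1035} + \left(- \frac{21}{8} + \frac{1}{24} \left(- \frac{123}{40}\right)\right) \frac{1}{40006} = - \frac{3488}{1035} + \left(- \frac{21}{8} - \frac{41}{320}\right) \frac{1}{40006} = - \frac{3488}{1035} - \frac{881}{12801920} = - \frac{8930801759}{2649997440}$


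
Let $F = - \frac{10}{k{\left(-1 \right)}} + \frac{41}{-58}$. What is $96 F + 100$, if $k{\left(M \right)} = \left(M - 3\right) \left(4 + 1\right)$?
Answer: $\frac{2324}{29} \approx 80.138$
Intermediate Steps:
$k{\left(M \right)} = -15 + 5 M$ ($k{\left(M \right)} = \left(-3 + M\right) 5 = -15 + 5 M$)
$F = - \frac{6}{29}$ ($F = - \frac{10}{-15 + 5 \left(-1\right)} + \frac{41}{-58} = - \frac{10}{-15 - 5} + 41 \left(- \frac{1}{58}\right) = - \frac{10}{-20} - \frac{41}{58} = \left(-10\right) \left(- \frac{1}{20}\right) - \frac{41}{58} = \frac{1}{2} - \frac{41}{58} = - \frac{6}{29} \approx -0.2069$)
$96 F + 100 = 96 \left(- \frac{6}{29}\right) + 100 = - \frac{576}{29} + 100 = \frac{2324}{29}$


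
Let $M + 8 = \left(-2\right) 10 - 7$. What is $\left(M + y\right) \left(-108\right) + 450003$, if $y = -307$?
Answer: $486939$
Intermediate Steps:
$M = -35$ ($M = -8 - 27 = -35$)
$\left(M + y\right) \left(-108\right) + 450003 = \left(-35 - 307\right) \left(-108\right) + 450003 = \left(-342\right) \left(-108\right) + 450003 = 36936 + 450003 = 486939$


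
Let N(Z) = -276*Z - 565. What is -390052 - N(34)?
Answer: -380103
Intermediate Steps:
N(Z) = -565 - 276*Z
-390052 - N(34) = -390052 - (-565 - 276*34) = -390052 - (-565 - 9384) = -390052 - 1*(-9949) = -390052 + 9949 = -380103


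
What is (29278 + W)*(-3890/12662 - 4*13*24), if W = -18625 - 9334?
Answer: -10424100527/6331 ≈ -1.6465e+6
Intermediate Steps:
W = -27959
(29278 + W)*(-3890/12662 - 4*13*24) = (29278 - 27959)*(-3890/12662 - 4*13*24) = 1319*(-3890*1/12662 - 52*24) = 1319*(-1945/6331 - 1248) = 1319*(-7903033/6331) = -10424100527/6331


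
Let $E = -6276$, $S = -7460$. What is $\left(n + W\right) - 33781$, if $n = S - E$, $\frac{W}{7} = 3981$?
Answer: $-7098$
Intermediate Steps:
$W = 27867$ ($W = 7 \cdot 3981 = 27867$)
$n = -1184$ ($n = -7460 - -6276 = -7460 + 6276 = -1184$)
$\left(n + W\right) - 33781 = \left(-1184 + 27867\right) - 33781 = 26683 - 33781 = -7098$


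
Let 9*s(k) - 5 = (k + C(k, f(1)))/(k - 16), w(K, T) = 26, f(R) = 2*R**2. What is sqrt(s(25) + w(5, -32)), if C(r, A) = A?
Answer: 11*sqrt(2)/3 ≈ 5.1854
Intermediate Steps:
s(k) = 5/9 + (2 + k)/(9*(-16 + k)) (s(k) = 5/9 + ((k + 2*1**2)/(k - 16))/9 = 5/9 + ((k + 2*1)/(-16 + k))/9 = 5/9 + ((k + 2)/(-16 + k))/9 = 5/9 + ((2 + k)/(-16 + k))/9 = 5/9 + (2 + k)/(9*(-16 + k)))
sqrt(s(25) + w(5, -32)) = sqrt(2*(-13 + 25)/(3*(-16 + 25)) + 26) = sqrt((2/3)*12/9 + 26) = sqrt((2/3)*(1/9)*12 + 26) = sqrt(8/9 + 26) = sqrt(242/9) = 11*sqrt(2)/3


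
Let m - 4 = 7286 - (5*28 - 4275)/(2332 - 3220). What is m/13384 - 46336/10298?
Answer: -242040631291/61195823808 ≈ -3.9552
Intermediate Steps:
m = 6469385/888 (m = 4 + (7286 - (5*28 - 4275)/(2332 - 3220)) = 4 + (7286 - (140 - 4275)/(-888)) = 4 + (7286 - (-4135)*(-1)/888) = 4 + (7286 - 1*4135/888) = 4 + (7286 - 4135/888) = 4 + 6465833/888 = 6469385/888 ≈ 7285.3)
m/13384 - 46336/10298 = (6469385/888)/13384 - 46336/10298 = (6469385/888)*(1/13384) - 46336*1/10298 = 6469385/11884992 - 23168/5149 = -242040631291/61195823808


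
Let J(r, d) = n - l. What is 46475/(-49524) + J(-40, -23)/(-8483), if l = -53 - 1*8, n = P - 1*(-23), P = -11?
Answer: -397862677/420112092 ≈ -0.94704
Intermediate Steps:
n = 12 (n = -11 - 1*(-23) = -11 + 23 = 12)
l = -61 (l = -53 - 8 = -61)
J(r, d) = 73 (J(r, d) = 12 - 1*(-61) = 12 + 61 = 73)
46475/(-49524) + J(-40, -23)/(-8483) = 46475/(-49524) + 73/(-8483) = 46475*(-1/49524) + 73*(-1/8483) = -46475/49524 - 73/8483 = -397862677/420112092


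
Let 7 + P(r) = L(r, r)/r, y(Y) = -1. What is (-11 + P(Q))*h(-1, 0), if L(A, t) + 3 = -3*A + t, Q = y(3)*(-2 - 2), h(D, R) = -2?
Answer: 83/2 ≈ 41.500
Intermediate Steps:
Q = 4 (Q = -(-2 - 2) = -1*(-4) = 4)
L(A, t) = -3 + t - 3*A (L(A, t) = -3 + (-3*A + t) = -3 + (t - 3*A) = -3 + t - 3*A)
P(r) = -7 + (-3 - 2*r)/r (P(r) = -7 + (-3 + r - 3*r)/r = -7 + (-3 - 2*r)/r)
(-11 + P(Q))*h(-1, 0) = (-11 + (-9 - 3/4))*(-2) = (-11 - 39/4)*(-2) = -83/4*(-2) = 83/2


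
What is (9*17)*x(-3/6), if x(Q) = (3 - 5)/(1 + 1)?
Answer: -153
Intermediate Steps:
x(Q) = -1 (x(Q) = -2/2 = -2*½ = -1)
(9*17)*x(-3/6) = (9*17)*(-1) = 153*(-1) = -153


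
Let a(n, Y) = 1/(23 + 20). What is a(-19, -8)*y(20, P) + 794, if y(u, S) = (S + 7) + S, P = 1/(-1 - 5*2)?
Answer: 375637/473 ≈ 794.16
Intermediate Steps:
P = -1/11 (P = 1/(-1 - 10) = 1/(-11) = -1/11 ≈ -0.090909)
a(n, Y) = 1/43
y(u, S) = 7 + 2*S (y(u, S) = (7 + S) + S = 7 + 2*S)
a(-19, -8)*y(20, P) + 794 = (7 + 2*(-1/11))/43 + 794 = (7 - 2/11)/43 + 794 = (1/43)*(75/11) + 794 = 75/473 + 794 = 375637/473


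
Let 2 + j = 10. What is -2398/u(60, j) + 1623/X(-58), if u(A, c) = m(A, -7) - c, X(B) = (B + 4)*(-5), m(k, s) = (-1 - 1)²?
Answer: 27248/45 ≈ 605.51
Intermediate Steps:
j = 8 (j = -2 + 10 = 8)
m(k, s) = 4 (m(k, s) = (-2)² = 4)
X(B) = -20 - 5*B (X(B) = (4 + B)*(-5) = -20 - 5*B)
u(A, c) = 4 - c
-2398/u(60, j) + 1623/X(-58) = -2398/(4 - 1*8) + 1623/(-20 - 5*(-58)) = -2398/(4 - 8) + 1623/(-20 + 290) = -2398/(-4) + 1623/270 = -2398*(-¼) + 1623*(1/270) = 1199/2 + 541/90 = 27248/45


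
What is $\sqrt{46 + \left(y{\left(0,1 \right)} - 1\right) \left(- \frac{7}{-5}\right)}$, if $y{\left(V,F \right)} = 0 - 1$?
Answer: $\frac{6 \sqrt{30}}{5} \approx 6.5727$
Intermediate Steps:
$y{\left(V,F \right)} = -1$
$\sqrt{46 + \left(y{\left(0,1 \right)} - 1\right) \left(- \frac{7}{-5}\right)} = \sqrt{46 + \left(-1 - 1\right) \left(- \frac{7}{-5}\right)} = \sqrt{46 - 2 \left(\left(-7\right) \left(- \frac{1}{5}\right)\right)} = \sqrt{46 - \frac{14}{5}} = \sqrt{\frac{216}{5}} = \frac{6 \sqrt{30}}{5}$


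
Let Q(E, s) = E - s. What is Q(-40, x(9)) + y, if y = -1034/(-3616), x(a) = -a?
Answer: -55531/1808 ≈ -30.714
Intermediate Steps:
y = 517/1808 (y = -1034*(-1/3616) = 517/1808 ≈ 0.28595)
Q(-40, x(9)) + y = (-40 - (-1)*9) + 517/1808 = (-40 - 1*(-9)) + 517/1808 = (-40 + 9) + 517/1808 = -31 + 517/1808 = -55531/1808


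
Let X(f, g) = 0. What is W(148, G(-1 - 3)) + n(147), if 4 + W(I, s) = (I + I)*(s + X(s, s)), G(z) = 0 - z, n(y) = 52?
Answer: 1232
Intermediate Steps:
G(z) = -z
W(I, s) = -4 + 2*I*s (W(I, s) = -4 + (I + I)*(s + 0) = -4 + (2*I)*s = -4 + 2*I*s)
W(148, G(-1 - 3)) + n(147) = (-4 + 2*148*(-(-1 - 3))) + 52 = (-4 + 2*148*(-1*(-4))) + 52 = (-4 + 2*148*4) + 52 = (-4 + 1184) + 52 = 1180 + 52 = 1232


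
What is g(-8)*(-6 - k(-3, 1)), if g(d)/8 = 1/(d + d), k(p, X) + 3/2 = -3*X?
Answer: 3/4 ≈ 0.75000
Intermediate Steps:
k(p, X) = -3/2 - 3*X
g(d) = 4/d (g(d) = 8/(d + d) = 8/((2*d)) = 8*(1/(2*d)) = 4/d)
g(-8)*(-6 - k(-3, 1)) = (4/(-8))*(-6 - (-3/2 - 3*1)) = (4*(-1/8))*(-6 - (-3/2 - 3)) = -(-6 - 1*(-9/2))/2 = -(-6 + 9/2)/2 = -1/2*(-3/2) = 3/4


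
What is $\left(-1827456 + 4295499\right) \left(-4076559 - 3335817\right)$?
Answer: $-18294062700168$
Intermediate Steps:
$\left(-1827456 + 4295499\right) \left(-4076559 - 3335817\right) = 2468043 \left(-7412376\right) = -18294062700168$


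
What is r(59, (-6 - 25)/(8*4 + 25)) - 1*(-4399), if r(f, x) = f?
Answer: 4458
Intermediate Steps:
r(59, (-6 - 25)/(8*4 + 25)) - 1*(-4399) = 59 - 1*(-4399) = 59 + 4399 = 4458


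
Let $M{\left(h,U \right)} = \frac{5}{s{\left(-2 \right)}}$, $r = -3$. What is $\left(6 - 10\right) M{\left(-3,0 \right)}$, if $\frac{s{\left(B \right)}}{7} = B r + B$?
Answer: $- \frac{5}{7} \approx -0.71429$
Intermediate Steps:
$s{\left(B \right)} = - 14 B$ ($s{\left(B \right)} = 7 \left(B \left(-3\right) + B\right) = 7 \left(- 3 B + B\right) = 7 \left(- 2 B\right) = - 14 B$)
$M{\left(h,U \right)} = \frac{5}{28}$ ($M{\left(h,U \right)} = \frac{5}{\left(-14\right) \left(-2\right)} = \frac{5}{28}$)
$\left(6 - 10\right) M{\left(-3,0 \right)} = \left(6 - 10\right) \frac{5}{28} = \left(-4\right) \frac{5}{28} = - \frac{5}{7}$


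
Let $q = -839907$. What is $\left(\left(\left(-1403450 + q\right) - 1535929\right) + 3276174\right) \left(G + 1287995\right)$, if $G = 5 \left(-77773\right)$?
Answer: $-452363092560$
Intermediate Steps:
$G = -388865$
$\left(\left(\left(-1403450 + q\right) - 1535929\right) + 3276174\right) \left(G + 1287995\right) = \left(\left(\left(-1403450 - 839907\right) - 1535929\right) + 3276174\right) \left(-388865 + 1287995\right) = \left(\left(-2243357 - 1535929\right) + 3276174\right) 899130 = \left(-3779286 + 3276174\right) 899130 = \left(-503112\right) 899130 = -452363092560$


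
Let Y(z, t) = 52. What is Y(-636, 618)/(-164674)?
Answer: -26/82337 ≈ -0.00031578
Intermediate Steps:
Y(-636, 618)/(-164674) = 52/(-164674) = 52*(-1/164674) = -26/82337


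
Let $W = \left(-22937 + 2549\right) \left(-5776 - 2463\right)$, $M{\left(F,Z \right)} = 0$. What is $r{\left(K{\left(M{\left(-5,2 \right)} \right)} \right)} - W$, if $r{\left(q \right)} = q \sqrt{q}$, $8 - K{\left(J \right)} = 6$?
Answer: $-167976732 + 2 \sqrt{2} \approx -1.6798 \cdot 10^{8}$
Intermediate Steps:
$K{\left(J \right)} = 2$ ($K{\left(J \right)} = 8 - 6 = 2$)
$r{\left(q \right)} = q^{\frac{3}{2}}$
$W = 167976732$ ($W = \left(-20388\right) \left(-8239\right) = 167976732$)
$r{\left(K{\left(M{\left(-5,2 \right)} \right)} \right)} - W = 2^{\frac{3}{2}} - 167976732 = 2 \sqrt{2} - 167976732 = -167976732 + 2 \sqrt{2}$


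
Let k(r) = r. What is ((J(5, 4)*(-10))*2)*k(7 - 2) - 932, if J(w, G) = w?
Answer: -1432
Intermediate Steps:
((J(5, 4)*(-10))*2)*k(7 - 2) - 932 = ((5*(-10))*2)*(7 - 2) - 932 = -50*2*5 - 932 = -100*5 - 932 = -500 - 932 = -1432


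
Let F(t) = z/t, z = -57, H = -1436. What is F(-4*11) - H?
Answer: 63241/44 ≈ 1437.3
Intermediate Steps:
F(t) = -57/t
F(-4*11) - H = -57/((-4*11)) - 1*(-1436) = -57/(-44) + 1436 = -57*(-1/44) + 1436 = 57/44 + 1436 = 63241/44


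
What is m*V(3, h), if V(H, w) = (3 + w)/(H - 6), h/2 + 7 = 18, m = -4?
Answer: 100/3 ≈ 33.333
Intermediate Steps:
h = 22 (h = -14 + 2*18 = -14 + 36 = 22)
V(H, w) = (3 + w)/(-6 + H)
m*V(3, h) = -4*(3 + 22)/(-6 + 3) = -4*25/(-3) = -(-4)*25/3 = -4*(-25/3) = 100/3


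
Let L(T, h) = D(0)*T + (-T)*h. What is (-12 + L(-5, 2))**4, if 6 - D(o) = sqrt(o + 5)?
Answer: 1832201 - 735360*sqrt(5) ≈ 1.8789e+5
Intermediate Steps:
D(o) = 6 - sqrt(5 + o) (D(o) = 6 - sqrt(o + 5) = 6 - sqrt(5 + o))
L(T, h) = T*(6 - sqrt(5)) - T*h (L(T, h) = (6 - sqrt(5 + 0))*T + (-T)*h = (6 - sqrt(5))*T + (-T)*h = T*(6 - sqrt(5)) - T*h)
(-12 + L(-5, 2))**4 = (-12 - 5*(6 - 1*2 - sqrt(5)))**4 = (-12 - 5*(6 - 2 - sqrt(5)))**4 = (-12 - 5*(4 - sqrt(5)))**4 = (-12 + (-20 + 5*sqrt(5)))**4 = (-32 + 5*sqrt(5))**4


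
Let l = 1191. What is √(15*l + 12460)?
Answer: 5*√1213 ≈ 174.14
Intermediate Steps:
√(15*l + 12460) = √(15*1191 + 12460) = √(17865 + 12460) = √30325 = 5*√1213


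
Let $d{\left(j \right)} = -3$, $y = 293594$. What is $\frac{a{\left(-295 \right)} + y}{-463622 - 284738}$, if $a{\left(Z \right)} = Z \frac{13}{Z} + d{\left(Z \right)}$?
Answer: $- \frac{73401}{187090} \approx -0.39233$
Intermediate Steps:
$a{\left(Z \right)} = 10$ ($a{\left(Z \right)} = Z \frac{13}{Z} - 3 = 13 - 3 = 10$)
$\frac{a{\left(-295 \right)} + y}{-463622 - 284738} = \frac{10 + 293594}{-463622 - 284738} = \frac{293604}{-748360} = 293604 \left(- \frac{1}{748360}\right) = - \frac{73401}{187090}$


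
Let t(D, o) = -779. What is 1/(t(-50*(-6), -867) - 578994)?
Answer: -1/579773 ≈ -1.7248e-6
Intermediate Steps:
1/(t(-50*(-6), -867) - 578994) = 1/(-779 - 578994) = 1/(-579773) = -1/579773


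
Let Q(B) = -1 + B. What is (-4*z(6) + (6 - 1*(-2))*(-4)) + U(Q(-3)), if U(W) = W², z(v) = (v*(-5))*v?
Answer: 704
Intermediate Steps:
z(v) = -5*v² (z(v) = (-5*v)*v = -5*v²)
(-4*z(6) + (6 - 1*(-2))*(-4)) + U(Q(-3)) = (-(-20)*6² + (6 - 1*(-2))*(-4)) + (-1 - 3)² = (-(-20)*36 + (6 + 2)*(-4)) + (-4)² = (-4*(-180) + 8*(-4)) + 16 = (720 - 32) + 16 = 688 + 16 = 704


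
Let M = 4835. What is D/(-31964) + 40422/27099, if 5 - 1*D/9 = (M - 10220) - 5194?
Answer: -107441128/72182703 ≈ -1.4885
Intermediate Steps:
D = 95256 (D = 45 - 9*((4835 - 10220) - 5194) = 45 - 9*(-5385 - 5194) = 45 - 9*(-10579) = 45 + 95211 = 95256)
D/(-31964) + 40422/27099 = 95256/(-31964) + 40422/27099 = 95256*(-1/31964) + 40422*(1/27099) = -23814/7991 + 13474/9033 = -107441128/72182703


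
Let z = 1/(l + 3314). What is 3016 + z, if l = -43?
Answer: 9865337/3271 ≈ 3016.0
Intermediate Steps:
z = 1/3271 (z = 1/(-43 + 3314) = 1/3271 ≈ 0.00030572)
3016 + z = 3016 + 1/3271 = 9865337/3271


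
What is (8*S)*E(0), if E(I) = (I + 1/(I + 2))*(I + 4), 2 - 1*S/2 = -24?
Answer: 832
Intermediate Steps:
S = 52 (S = 4 - 2*(-24) = 4 + 48 = 52)
E(I) = (4 + I)*(I + 1/(2 + I)) (E(I) = (I + 1/(2 + I))*(4 + I) = (4 + I)*(I + 1/(2 + I)))
(8*S)*E(0) = (8*52)*((4 + 0³ + 6*0² + 9*0)/(2 + 0)) = 416*((4 + 0 + 6*0 + 0)/2) = 416*((4 + 0 + 0 + 0)/2) = 416*((½)*4) = 416*2 = 832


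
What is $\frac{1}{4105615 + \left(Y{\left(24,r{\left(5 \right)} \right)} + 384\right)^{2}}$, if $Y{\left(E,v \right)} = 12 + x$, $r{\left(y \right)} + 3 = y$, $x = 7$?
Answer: $\frac{1}{4268024} \approx 2.343 \cdot 10^{-7}$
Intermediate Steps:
$r{\left(y \right)} = -3 + y$
$Y{\left(E,v \right)} = 19$ ($Y{\left(E,v \right)} = 12 + 7 = 19$)
$\frac{1}{4105615 + \left(Y{\left(24,r{\left(5 \right)} \right)} + 384\right)^{2}} = \frac{1}{4105615 + \left(19 + 384\right)^{2}} = \frac{1}{4105615 + 403^{2}} = \frac{1}{4105615 + 162409} = \frac{1}{4268024}$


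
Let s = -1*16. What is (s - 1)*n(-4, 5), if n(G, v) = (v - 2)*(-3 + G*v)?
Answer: 1173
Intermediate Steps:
s = -16
n(G, v) = (-3 + G*v)*(-2 + v) (n(G, v) = (-2 + v)*(-3 + G*v) = (-3 + G*v)*(-2 + v))
(s - 1)*n(-4, 5) = (-16 - 1)*(6 - 3*5 - 4*5² - 2*(-4)*5) = -17*(6 - 15 - 4*25 + 40) = -17*(6 - 15 - 100 + 40) = -17*(-69) = 1173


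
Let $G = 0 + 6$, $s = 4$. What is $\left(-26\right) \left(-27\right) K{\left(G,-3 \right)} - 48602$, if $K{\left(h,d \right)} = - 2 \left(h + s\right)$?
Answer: $-62642$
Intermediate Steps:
$G = 6$
$K{\left(h,d \right)} = -8 - 2 h$ ($K{\left(h,d \right)} = - 2 \left(h + 4\right) = - 2 \left(4 + h\right) = -8 - 2 h$)
$\left(-26\right) \left(-27\right) K{\left(G,-3 \right)} - 48602 = \left(-26\right) \left(-27\right) \left(-8 - 12\right) - 48602 = 702 \left(-8 - 12\right) - 48602 = 702 \left(-20\right) - 48602 = -14040 - 48602 = -62642$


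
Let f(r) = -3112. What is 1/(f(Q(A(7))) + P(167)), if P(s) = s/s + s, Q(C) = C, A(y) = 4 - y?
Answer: -1/2944 ≈ -0.00033967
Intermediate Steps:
P(s) = 1 + s
1/(f(Q(A(7))) + P(167)) = 1/(-3112 + (1 + 167)) = 1/(-3112 + 168) = 1/(-2944) = -1/2944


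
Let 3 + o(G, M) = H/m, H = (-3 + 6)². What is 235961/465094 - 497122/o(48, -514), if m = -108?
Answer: 2774510244173/17208478 ≈ 1.6123e+5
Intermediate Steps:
H = 9 (H = 3² = 9)
o(G, M) = -37/12 (o(G, M) = -3 + 9/(-108) = -3 + 9*(-1/108) = -3 - 1/12 = -37/12)
235961/465094 - 497122/o(48, -514) = 235961/465094 - 497122/(-37/12) = 235961*(1/465094) - 497122*(-12/37) = 235961/465094 + 5965464/37 = 2774510244173/17208478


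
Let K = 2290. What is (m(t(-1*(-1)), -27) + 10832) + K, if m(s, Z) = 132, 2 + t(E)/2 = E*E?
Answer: 13254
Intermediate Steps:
t(E) = -4 + 2*E² (t(E) = -4 + 2*(E*E) = -4 + 2*E²)
(m(t(-1*(-1)), -27) + 10832) + K = (132 + 10832) + 2290 = 10964 + 2290 = 13254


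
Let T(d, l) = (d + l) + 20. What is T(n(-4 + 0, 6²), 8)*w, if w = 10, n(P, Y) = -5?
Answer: 230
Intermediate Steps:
T(d, l) = 20 + d + l
T(n(-4 + 0, 6²), 8)*w = (20 - 5 + 8)*10 = 23*10 = 230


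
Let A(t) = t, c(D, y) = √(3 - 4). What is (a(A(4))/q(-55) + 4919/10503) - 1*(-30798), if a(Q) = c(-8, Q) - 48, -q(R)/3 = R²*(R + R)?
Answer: 53818371491351/1747436625 + I/998250 ≈ 30798.0 + 1.0018e-6*I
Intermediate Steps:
c(D, y) = I (c(D, y) = √(-1) = I)
q(R) = -6*R³ (q(R) = -3*R²*(R + R) = -3*R²*2*R = -6*R³)
a(Q) = -48 + I (a(Q) = I - 48 = -48 + I)
(a(A(4))/q(-55) + 4919/10503) - 1*(-30798) = ((-48 + I)/((-6*(-55)³)) + 4919/10503) - 1*(-30798) = ((-48 + I)/((-6*(-166375))) + 4919*(1/10503)) + 30798 = ((-48 + I)/998250 + 4919/10503) + 30798 = ((-48 + I)*(1/998250) + 4919/10503) + 30798 = ((-8/166375 + I/998250) + 4919/10503) + 30798 = (818314601/1747436625 + I/998250) + 30798 = 53818371491351/1747436625 + I/998250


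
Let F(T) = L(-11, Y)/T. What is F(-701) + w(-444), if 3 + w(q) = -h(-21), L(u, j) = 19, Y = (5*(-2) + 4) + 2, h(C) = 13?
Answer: -11235/701 ≈ -16.027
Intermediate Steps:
Y = -4 (Y = (-10 + 4) + 2 = -6 + 2 = -4)
w(q) = -16 (w(q) = -3 - 1*13 = -3 - 13 = -16)
F(T) = 19/T
F(-701) + w(-444) = 19/(-701) - 16 = 19*(-1/701) - 16 = -19/701 - 16 = -11235/701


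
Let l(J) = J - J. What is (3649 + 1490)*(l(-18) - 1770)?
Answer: -9096030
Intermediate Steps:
l(J) = 0
(3649 + 1490)*(l(-18) - 1770) = (3649 + 1490)*(0 - 1770) = 5139*(-1770) = -9096030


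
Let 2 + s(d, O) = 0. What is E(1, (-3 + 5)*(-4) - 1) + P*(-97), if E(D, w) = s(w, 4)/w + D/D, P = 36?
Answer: -31417/9 ≈ -3490.8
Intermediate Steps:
s(d, O) = -2 (s(d, O) = -2 + 0 = -2)
E(D, w) = 1 - 2/w (E(D, w) = -2/w + D/D = -2/w + 1 = 1 - 2/w)
E(1, (-3 + 5)*(-4) - 1) + P*(-97) = (-2 + ((-3 + 5)*(-4) - 1))/((-3 + 5)*(-4) - 1) + 36*(-97) = (-2 + (2*(-4) - 1))/(2*(-4) - 1) - 3492 = (-2 + (-8 - 1))/(-8 - 1) - 3492 = (-2 - 9)/(-9) - 3492 = -⅑*(-11) - 3492 = 11/9 - 3492 = -31417/9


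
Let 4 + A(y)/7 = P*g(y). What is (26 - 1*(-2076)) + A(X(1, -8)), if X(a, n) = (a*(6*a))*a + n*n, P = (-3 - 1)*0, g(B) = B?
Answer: 2074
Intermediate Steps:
P = 0 (P = -4*0 = 0)
X(a, n) = n**2 + 6*a**3 (X(a, n) = (6*a**2)*a + n**2 = 6*a**3 + n**2 = n**2 + 6*a**3)
A(y) = -28 (A(y) = -28 + 7*(0*y) = -28 + 7*0 = -28 + 0 = -28)
(26 - 1*(-2076)) + A(X(1, -8)) = (26 - 1*(-2076)) - 28 = (26 + 2076) - 28 = 2102 - 28 = 2074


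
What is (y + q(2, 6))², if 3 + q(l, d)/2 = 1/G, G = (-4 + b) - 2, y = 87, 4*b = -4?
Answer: 319225/49 ≈ 6514.8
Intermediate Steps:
b = -1 (b = (¼)*(-4) = -1)
G = -7 (G = (-4 - 1) - 2 = -5 - 2 = -7)
q(l, d) = -44/7 (q(l, d) = -6 + 2/(-7) = -6 + 2*(-⅐) = -6 - 2/7 = -44/7)
(y + q(2, 6))² = (87 - 44/7)² = (565/7)² = 319225/49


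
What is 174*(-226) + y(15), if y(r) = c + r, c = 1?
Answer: -39308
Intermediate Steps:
y(r) = 1 + r
174*(-226) + y(15) = 174*(-226) + (1 + 15) = -39324 + 16 = -39308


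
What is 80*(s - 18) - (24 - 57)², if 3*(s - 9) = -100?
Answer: -13427/3 ≈ -4475.7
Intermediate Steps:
s = -73/3 (s = 9 + (⅓)*(-100) = 9 - 100/3 = -73/3 ≈ -24.333)
80*(s - 18) - (24 - 57)² = 80*(-73/3 - 18) - (24 - 57)² = 80*(-127/3) - 1*(-33)² = -10160/3 - 1*1089 = -10160/3 - 1089 = -13427/3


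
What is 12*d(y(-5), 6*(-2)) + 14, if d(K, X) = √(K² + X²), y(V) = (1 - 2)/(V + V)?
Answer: 14 + 6*√14401/5 ≈ 158.00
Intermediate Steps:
y(V) = -1/(2*V)
12*d(y(-5), 6*(-2)) + 14 = 12*√((-½/(-5))² + (6*(-2))²) + 14 = 12*√((-½*(-⅕))² + (-12)²) + 14 = 12*√((⅒)² + 144) + 14 = 12*√(1/100 + 144) + 14 = 12*√(14401/100) + 14 = 12*(√14401/10) + 14 = 6*√14401/5 + 14 = 14 + 6*√14401/5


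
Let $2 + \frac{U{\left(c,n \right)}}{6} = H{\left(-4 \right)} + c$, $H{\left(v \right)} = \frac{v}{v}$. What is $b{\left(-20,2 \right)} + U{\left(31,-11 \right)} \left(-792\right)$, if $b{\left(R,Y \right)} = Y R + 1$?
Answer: $-142599$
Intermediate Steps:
$H{\left(v \right)} = 1$
$U{\left(c,n \right)} = -6 + 6 c$ ($U{\left(c,n \right)} = -12 + 6 \left(1 + c\right) = -12 + \left(6 + 6 c\right) = -6 + 6 c$)
$b{\left(R,Y \right)} = 1 + R Y$ ($b{\left(R,Y \right)} = R Y + 1 = 1 + R Y$)
$b{\left(-20,2 \right)} + U{\left(31,-11 \right)} \left(-792\right) = \left(1 - 40\right) + \left(-6 + 6 \cdot 31\right) \left(-792\right) = \left(1 - 40\right) + \left(-6 + 186\right) \left(-792\right) = -39 + 180 \left(-792\right) = -39 - 142560 = -142599$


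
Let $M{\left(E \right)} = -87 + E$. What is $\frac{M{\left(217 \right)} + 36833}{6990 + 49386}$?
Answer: $\frac{1369}{2088} \approx 0.65565$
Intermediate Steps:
$\frac{M{\left(217 \right)} + 36833}{6990 + 49386} = \frac{\left(-87 + 217\right) + 36833}{6990 + 49386} = \frac{130 + 36833}{56376} = 36963 \cdot \frac{1}{56376} = \frac{1369}{2088}$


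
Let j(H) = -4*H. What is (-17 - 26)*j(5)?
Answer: 860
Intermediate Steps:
(-17 - 26)*j(5) = (-17 - 26)*(-4*5) = -43*(-20) = 860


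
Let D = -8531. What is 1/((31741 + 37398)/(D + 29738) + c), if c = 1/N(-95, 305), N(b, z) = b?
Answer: 2014665/6546998 ≈ 0.30772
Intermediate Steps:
c = -1/95 (c = 1/(-95) = -1/95 ≈ -0.010526)
1/((31741 + 37398)/(D + 29738) + c) = 1/((31741 + 37398)/(-8531 + 29738) - 1/95) = 1/(69139/21207 - 1/95) = 1/(6546998/2014665) = 2014665/6546998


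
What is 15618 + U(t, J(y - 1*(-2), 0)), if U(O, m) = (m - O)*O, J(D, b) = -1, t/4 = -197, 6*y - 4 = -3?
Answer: -604538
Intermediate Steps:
y = 1/6 (y = 2/3 + (1/6)*(-3) = 2/3 - 1/2 = 1/6 ≈ 0.16667)
t = -788 (t = 4*(-197) = -788)
U(O, m) = O*(m - O)
15618 + U(t, J(y - 1*(-2), 0)) = 15618 - 788*(-1 - 1*(-788)) = 15618 - 788*(-1 + 788) = 15618 - 788*787 = 15618 - 620156 = -604538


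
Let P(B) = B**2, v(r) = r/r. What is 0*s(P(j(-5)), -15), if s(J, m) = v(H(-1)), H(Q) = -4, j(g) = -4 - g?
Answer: 0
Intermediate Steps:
v(r) = 1
s(J, m) = 1
0*s(P(j(-5)), -15) = 0*1 = 0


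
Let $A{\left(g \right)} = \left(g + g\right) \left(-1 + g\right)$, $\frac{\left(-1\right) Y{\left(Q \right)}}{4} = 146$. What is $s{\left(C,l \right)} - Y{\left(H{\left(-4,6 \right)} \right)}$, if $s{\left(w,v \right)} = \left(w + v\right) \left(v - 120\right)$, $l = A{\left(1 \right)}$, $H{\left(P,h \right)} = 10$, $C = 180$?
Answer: $-21016$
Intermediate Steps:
$Y{\left(Q \right)} = -584$ ($Y{\left(Q \right)} = \left(-4\right) 146 = -584$)
$A{\left(g \right)} = 2 g \left(-1 + g\right)$
$l = 0$ ($l = 2 \cdot 1 \left(-1 + 1\right) = 2 \cdot 1 \cdot 0 = 0$)
$s{\left(w,v \right)} = \left(-120 + v\right) \left(v + w\right)$ ($s{\left(w,v \right)} = \left(v + w\right) \left(-120 + v\right) = \left(-120 + v\right) \left(v + w\right)$)
$s{\left(C,l \right)} - Y{\left(H{\left(-4,6 \right)} \right)} = \left(0^{2} - 0 - 21600 + 0 \cdot 180\right) - -584 = \left(0 + 0 - 21600 + 0\right) + 584 = -21600 + 584 = -21016$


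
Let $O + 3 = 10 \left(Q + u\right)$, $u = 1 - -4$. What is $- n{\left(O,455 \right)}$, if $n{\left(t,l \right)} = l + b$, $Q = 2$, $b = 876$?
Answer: $-1331$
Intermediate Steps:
$u = 5$ ($u = 1 + 4 = 5$)
$O = 67$ ($O = -3 + 10 \left(2 + 5\right) = -3 + 10 \cdot 7 = -3 + 70 = 67$)
$n{\left(t,l \right)} = 876 + l$ ($n{\left(t,l \right)} = l + 876 = 876 + l$)
$- n{\left(O,455 \right)} = - (876 + 455) = \left(-1\right) 1331 = -1331$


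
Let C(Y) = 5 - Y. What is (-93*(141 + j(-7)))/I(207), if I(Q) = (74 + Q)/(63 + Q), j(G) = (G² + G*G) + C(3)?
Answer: -6051510/281 ≈ -21536.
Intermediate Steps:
j(G) = 2 + 2*G² (j(G) = (G² + G*G) + (5 - 1*3) = (G² + G²) + (5 - 3) = 2*G² + 2 = 2 + 2*G²)
I(Q) = (74 + Q)/(63 + Q)
(-93*(141 + j(-7)))/I(207) = (-93*(141 + (2 + 2*(-7)²)))/(((74 + 207)/(63 + 207))) = (-93*(141 + (2 + 2*49)))/((281/270)) = (-93*(141 + (2 + 98)))/(((1/270)*281)) = (-93*(141 + 100))/(281/270) = -93*241*(270/281) = -22413*270/281 = -6051510/281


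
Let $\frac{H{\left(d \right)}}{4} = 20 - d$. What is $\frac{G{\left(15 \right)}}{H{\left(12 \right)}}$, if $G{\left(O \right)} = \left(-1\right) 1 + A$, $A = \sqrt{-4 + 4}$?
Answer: $- \frac{1}{32} \approx -0.03125$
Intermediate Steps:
$A = 0$ ($A = \sqrt{0} = 0$)
$G{\left(O \right)} = -1$ ($G{\left(O \right)} = \left(-1\right) 1 + 0 = -1 + 0 = -1$)
$H{\left(d \right)} = 80 - 4 d$ ($H{\left(d \right)} = 4 \left(20 - d\right) = 80 - 4 d$)
$\frac{G{\left(15 \right)}}{H{\left(12 \right)}} = - \frac{1}{80 - 48} = - \frac{1}{32}$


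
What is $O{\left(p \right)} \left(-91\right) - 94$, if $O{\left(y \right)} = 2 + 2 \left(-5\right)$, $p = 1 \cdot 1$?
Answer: $634$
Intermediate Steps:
$p = 1$
$O{\left(y \right)} = -8$ ($O{\left(y \right)} = 2 - 10 = -8$)
$O{\left(p \right)} \left(-91\right) - 94 = \left(-8\right) \left(-91\right) - 94 = 728 - 94 = 634$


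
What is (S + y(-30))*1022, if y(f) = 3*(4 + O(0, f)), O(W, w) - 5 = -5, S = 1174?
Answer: 1212092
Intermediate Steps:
O(W, w) = 0 (O(W, w) = 5 - 5 = 0)
y(f) = 12 (y(f) = 3*(4 + 0) = 3*4 = 12)
(S + y(-30))*1022 = (1174 + 12)*1022 = 1186*1022 = 1212092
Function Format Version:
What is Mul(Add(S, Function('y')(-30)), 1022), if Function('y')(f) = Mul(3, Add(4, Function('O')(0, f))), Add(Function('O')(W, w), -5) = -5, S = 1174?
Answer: 1212092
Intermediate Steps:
Function('O')(W, w) = 0 (Function('O')(W, w) = Add(5, -5) = 0)
Function('y')(f) = 12 (Function('y')(f) = Mul(3, Add(4, 0)) = Mul(3, 4) = 12)
Mul(Add(S, Function('y')(-30)), 1022) = Mul(Add(1174, 12), 1022) = Mul(1186, 1022) = 1212092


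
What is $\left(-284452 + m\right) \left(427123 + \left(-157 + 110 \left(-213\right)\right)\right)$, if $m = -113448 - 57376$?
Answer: $-183720255936$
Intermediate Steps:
$m = -170824$
$\left(-284452 + m\right) \left(427123 + \left(-157 + 110 \left(-213\right)\right)\right) = \left(-284452 - 170824\right) \left(427123 + \left(-157 + 110 \left(-213\right)\right)\right) = - 455276 \left(427123 - 23587\right) = \left(-455276\right) 403536 = -183720255936$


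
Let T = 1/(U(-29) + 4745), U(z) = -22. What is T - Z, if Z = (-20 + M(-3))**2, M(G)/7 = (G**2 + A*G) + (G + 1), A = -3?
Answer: -39975471/4723 ≈ -8464.0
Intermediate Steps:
M(G) = 7 - 14*G + 7*G**2 (M(G) = 7*((G**2 - 3*G) + (G + 1)) = 7*((G**2 - 3*G) + (1 + G)) = 7*(1 + G**2 - 2*G) = 7 - 14*G + 7*G**2)
Z = 8464 (Z = (-20 + (7 - 14*(-3) + 7*(-3)**2))**2 = (-20 + (7 + 42 + 7*9))**2 = (-20 + (7 + 42 + 63))**2 = (-20 + 112)**2 = 92**2 = 8464)
T = 1/4723 (T = 1/(-22 + 4745) = 1/4723 ≈ 0.00021173)
T - Z = 1/4723 - 1*8464 = 1/4723 - 8464 = -39975471/4723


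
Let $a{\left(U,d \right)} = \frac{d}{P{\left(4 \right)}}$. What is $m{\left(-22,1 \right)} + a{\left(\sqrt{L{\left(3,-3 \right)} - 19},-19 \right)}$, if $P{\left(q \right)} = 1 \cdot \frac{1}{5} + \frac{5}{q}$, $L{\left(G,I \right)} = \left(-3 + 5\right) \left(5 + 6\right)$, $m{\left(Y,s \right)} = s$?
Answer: $- \frac{351}{29} \approx -12.103$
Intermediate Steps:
$L{\left(G,I \right)} = 22$ ($L{\left(G,I \right)} = 2 \cdot 11 = 22$)
$P{\left(q \right)} = \frac{1}{5} + \frac{5}{q}$ ($P{\left(q \right)} = 1 \cdot \frac{1}{5} + \frac{5}{q} = \frac{1}{5} + \frac{5}{q}$)
$a{\left(U,d \right)} = \frac{20 d}{29}$ ($a{\left(U,d \right)} = \frac{d}{\frac{1}{5} \cdot \frac{1}{4} \left(25 + 4\right)} = \frac{d}{\frac{1}{5} \cdot \frac{1}{4} \cdot 29} = \frac{d}{\frac{29}{20}} = d \frac{20}{29} = \frac{20 d}{29}$)
$m{\left(-22,1 \right)} + a{\left(\sqrt{L{\left(3,-3 \right)} - 19},-19 \right)} = 1 + \frac{20}{29} \left(-19\right) = 1 - \frac{380}{29} = - \frac{351}{29}$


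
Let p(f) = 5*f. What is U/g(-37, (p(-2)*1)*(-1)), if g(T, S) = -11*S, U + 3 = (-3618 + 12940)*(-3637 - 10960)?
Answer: 136073237/110 ≈ 1.2370e+6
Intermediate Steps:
U = -136073237 (U = -3 + (-3618 + 12940)*(-3637 - 10960) = -3 + 9322*(-14597) = -3 - 136073234 = -136073237)
U/g(-37, (p(-2)*1)*(-1)) = -136073237/((-11*(5*(-2))*1*(-1))) = -136073237/((-11*(-10*1)*(-1))) = -136073237/((-(-110)*(-1))) = -136073237/((-11*10)) = -136073237/(-110) = -136073237*(-1/110) = 136073237/110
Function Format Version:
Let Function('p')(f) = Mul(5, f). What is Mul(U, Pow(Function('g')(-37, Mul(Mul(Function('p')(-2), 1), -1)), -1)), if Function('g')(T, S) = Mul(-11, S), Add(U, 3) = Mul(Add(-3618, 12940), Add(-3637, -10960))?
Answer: Rational(136073237, 110) ≈ 1.2370e+6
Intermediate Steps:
U = -136073237 (U = Add(-3, Mul(Add(-3618, 12940), Add(-3637, -10960))) = Add(-3, Mul(9322, -14597)) = Add(-3, -136073234) = -136073237)
Mul(U, Pow(Function('g')(-37, Mul(Mul(Function('p')(-2), 1), -1)), -1)) = Mul(-136073237, Pow(Mul(-11, Mul(Mul(Mul(5, -2), 1), -1)), -1)) = Mul(-136073237, Pow(Mul(-11, Mul(Mul(-10, 1), -1)), -1)) = Mul(-136073237, Pow(Mul(-11, Mul(-10, -1)), -1)) = Mul(-136073237, Pow(Mul(-11, 10), -1)) = Mul(-136073237, Pow(-110, -1)) = Mul(-136073237, Rational(-1, 110)) = Rational(136073237, 110)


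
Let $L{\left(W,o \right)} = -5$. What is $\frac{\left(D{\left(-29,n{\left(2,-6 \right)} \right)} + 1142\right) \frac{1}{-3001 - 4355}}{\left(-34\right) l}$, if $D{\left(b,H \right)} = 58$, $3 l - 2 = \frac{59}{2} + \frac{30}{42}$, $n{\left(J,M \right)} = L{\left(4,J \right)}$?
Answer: $\frac{2100}{4699871} \approx 0.00044682$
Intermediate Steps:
$n{\left(J,M \right)} = -5$
$l = \frac{451}{42}$ ($l = \frac{2}{3} + \frac{\frac{59}{2} + \frac{30}{42}}{3} = \frac{2}{3} + \frac{59 \cdot \frac{1}{2} + 30 \cdot \frac{1}{42}}{3} = \frac{2}{3} + \frac{\frac{59}{2} + \frac{5}{7}}{3} = \frac{2}{3} + \frac{1}{3} \cdot \frac{423}{14} = \frac{2}{3} + \frac{141}{14} = \frac{451}{42} \approx 10.738$)
$\frac{\left(D{\left(-29,n{\left(2,-6 \right)} \right)} + 1142\right) \frac{1}{-3001 - 4355}}{\left(-34\right) l} = \frac{\left(58 + 1142\right) \frac{1}{-3001 - 4355}}{\left(-34\right) \frac{451}{42}} = \frac{1200 \frac{1}{-7356}}{- \frac{7667}{21}} = 1200 \left(- \frac{1}{7356}\right) \left(- \frac{21}{7667}\right) = \left(- \frac{100}{613}\right) \left(- \frac{21}{7667}\right) = \frac{2100}{4699871}$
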